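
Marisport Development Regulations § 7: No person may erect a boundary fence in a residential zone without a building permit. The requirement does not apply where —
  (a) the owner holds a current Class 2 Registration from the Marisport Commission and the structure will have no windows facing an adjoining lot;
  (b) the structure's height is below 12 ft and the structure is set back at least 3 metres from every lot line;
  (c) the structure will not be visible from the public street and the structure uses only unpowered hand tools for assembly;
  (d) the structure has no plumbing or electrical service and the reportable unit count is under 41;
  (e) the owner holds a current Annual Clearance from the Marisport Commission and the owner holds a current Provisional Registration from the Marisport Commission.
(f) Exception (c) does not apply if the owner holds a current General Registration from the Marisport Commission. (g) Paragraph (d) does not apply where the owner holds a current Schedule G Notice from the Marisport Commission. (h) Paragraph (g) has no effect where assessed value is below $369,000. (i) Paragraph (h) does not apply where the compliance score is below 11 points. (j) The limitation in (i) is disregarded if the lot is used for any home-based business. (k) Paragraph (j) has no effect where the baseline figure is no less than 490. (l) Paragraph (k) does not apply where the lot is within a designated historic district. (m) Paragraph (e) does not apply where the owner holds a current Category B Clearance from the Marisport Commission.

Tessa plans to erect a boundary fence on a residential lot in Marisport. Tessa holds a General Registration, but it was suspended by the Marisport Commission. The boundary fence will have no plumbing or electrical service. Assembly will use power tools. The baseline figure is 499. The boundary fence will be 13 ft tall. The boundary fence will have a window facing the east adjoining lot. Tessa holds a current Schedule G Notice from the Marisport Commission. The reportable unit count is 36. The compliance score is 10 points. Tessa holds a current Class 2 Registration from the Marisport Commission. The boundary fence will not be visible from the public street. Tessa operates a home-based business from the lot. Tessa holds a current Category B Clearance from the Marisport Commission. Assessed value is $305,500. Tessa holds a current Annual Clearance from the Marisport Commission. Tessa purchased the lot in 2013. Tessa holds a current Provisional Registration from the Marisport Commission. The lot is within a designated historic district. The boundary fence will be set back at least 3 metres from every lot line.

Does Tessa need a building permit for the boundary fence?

No — exception (d) applies; Tessa does not need a building permit.

Exception (a) does not apply: a window faces an adjoining lot.
Exception (b) does not apply: the structure's height is 13 ft, not below 12 ft.
Exception (c) does not apply: assembly uses power tools.
All of (d)'s requirements are met (there is no plumbing or electrical service; the reportable unit count is 36, under the 41 limit). Under paragraphs (g)–(l): (g) is engaged (a current Schedule G Notice is held), but is itself disapplied by (h): (h) applies — assessed value is $305,500, below the $369,000 limit. (i) would limit (h) — the compliance score is 10 points, below the 11 points limit — but (j) sets (i) aside: (j) applies — a home-based business operates on the lot. (k) is engaged (the baseline figure is 499, meeting the 490 threshold), but is displaced by (l): (l) operates — the lot is in a historic district. (d) remains available.
Exception (e)'s conditions are all satisfied: a current Annual Clearance is held; a current Provisional Registration is held. But applying paragraph (m): (m) operates against (e): a current Category B Clearance is held. (e) is therefore removed.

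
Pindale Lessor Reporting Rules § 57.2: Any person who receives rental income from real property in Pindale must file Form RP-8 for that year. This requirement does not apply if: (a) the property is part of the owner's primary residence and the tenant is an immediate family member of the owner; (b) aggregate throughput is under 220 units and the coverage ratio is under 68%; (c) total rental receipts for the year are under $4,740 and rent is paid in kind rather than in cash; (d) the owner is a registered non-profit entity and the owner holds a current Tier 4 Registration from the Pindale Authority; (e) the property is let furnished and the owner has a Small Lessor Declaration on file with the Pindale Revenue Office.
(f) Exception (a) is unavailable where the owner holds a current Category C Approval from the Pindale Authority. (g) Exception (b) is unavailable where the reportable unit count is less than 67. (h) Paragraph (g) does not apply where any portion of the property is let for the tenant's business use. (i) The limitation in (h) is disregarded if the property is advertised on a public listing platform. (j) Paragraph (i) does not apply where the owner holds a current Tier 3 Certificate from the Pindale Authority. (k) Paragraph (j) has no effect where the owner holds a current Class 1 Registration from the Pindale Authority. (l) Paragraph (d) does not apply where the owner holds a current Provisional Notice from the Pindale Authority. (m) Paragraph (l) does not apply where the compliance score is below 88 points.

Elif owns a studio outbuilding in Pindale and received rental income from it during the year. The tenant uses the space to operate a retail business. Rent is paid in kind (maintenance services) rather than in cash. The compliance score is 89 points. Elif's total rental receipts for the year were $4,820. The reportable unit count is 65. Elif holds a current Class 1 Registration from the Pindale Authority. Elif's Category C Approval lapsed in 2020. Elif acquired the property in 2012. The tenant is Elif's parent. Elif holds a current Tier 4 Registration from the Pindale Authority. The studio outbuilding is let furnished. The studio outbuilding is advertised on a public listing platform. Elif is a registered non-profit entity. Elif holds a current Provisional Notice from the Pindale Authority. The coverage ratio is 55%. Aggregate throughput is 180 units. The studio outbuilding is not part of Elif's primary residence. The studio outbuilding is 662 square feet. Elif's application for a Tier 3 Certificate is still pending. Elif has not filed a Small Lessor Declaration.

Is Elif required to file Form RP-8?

Exception (a) does not apply: the studio outbuilding is not part of the primary residence.
Exception (b)'s conditions are all satisfied: aggregate throughput is 180 units, under the 220 units limit; the coverage ratio is 55%, under the 68% limit. Turning to paragraphs (g)–(k): (g) applies — the reportable unit count is 65, less than the 67 limit. (h) is engaged (the space is let for business use), but is itself disapplied by (i): (i) operates against (h): the property is publicly advertised. (j) is not engaged (the Tier 3 Certificate is not current), so (i) stands. So (b) is unavailable.
Exception (c) fails — total rental receipts for the year are $4,820, not under $4,740.
All of (d)'s requirements are met (Elif is a registered non-profit; a current Tier 4 Registration is held). However, paragraphs (l)–(m) must be considered: (l) applies — a current Provisional Notice is held. (m) is not engaged (the compliance score is 89 points, not below 88 points), so (l) stands. Exception (d) does not apply.
Exception (e) fails — no Small Lessor Declaration is on file.
No exception is made out. Elif falls within the general rule.

Yes — Elif must file Form RP-8.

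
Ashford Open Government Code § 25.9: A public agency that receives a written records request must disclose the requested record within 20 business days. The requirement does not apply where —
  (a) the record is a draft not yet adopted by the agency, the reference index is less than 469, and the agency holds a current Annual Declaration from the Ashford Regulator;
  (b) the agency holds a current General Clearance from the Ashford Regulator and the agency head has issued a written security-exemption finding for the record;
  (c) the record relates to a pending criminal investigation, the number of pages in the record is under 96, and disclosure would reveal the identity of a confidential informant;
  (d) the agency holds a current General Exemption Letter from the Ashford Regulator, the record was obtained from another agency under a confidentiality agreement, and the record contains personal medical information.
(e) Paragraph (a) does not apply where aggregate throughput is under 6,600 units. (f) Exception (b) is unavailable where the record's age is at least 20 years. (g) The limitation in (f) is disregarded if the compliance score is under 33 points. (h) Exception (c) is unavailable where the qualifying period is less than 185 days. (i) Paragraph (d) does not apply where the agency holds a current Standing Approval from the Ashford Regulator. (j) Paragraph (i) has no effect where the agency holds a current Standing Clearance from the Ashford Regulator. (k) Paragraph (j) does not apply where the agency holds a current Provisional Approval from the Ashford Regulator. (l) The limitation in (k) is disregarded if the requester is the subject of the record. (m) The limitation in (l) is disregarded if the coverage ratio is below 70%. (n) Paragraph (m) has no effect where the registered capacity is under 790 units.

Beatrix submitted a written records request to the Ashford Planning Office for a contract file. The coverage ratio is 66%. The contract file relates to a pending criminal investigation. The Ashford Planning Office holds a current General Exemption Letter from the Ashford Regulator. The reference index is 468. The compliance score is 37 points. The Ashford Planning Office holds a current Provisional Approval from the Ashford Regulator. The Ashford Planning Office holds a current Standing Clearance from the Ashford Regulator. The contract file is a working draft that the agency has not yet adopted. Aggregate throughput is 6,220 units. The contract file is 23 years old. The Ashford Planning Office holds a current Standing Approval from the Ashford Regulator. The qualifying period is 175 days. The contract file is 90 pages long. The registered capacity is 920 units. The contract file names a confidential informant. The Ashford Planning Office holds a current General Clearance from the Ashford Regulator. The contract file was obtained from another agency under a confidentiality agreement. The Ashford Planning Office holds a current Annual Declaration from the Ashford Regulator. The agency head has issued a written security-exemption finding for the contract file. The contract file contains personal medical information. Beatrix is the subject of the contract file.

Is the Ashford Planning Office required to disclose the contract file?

Exception (a): the contract file is an unadopted draft; the reference index is 468, less than the 469 limit; a current Annual Declaration is held — every condition holds. But: (e) applies — aggregate throughput is 6,220 units, under the 6,600 units limit. So (a) is unavailable.
Exception (b): a current General Clearance is held; a written security-exemption finding has been issued — every condition holds. However, paragraphs (f)–(g) must be considered: (f) operates against (b): the record's age is 23 years, meeting the 20 years threshold. (g), which would lift (f), is inapplicable — the compliance score is 37 points, not under 33 points. So (b) is unavailable.
Exception (c)'s conditions are all satisfied: the contract file relates to a pending investigation; the number of pages in the record is 90, under the 96 limit; the contract file names a confidential informant. But: (h) operates against (c): the qualifying period is 175 days, less than the 185 days limit. (c) is therefore removed.
All of (d)'s requirements are met (a current General Exemption Letter is held; the contract file was obtained under a confidentiality agreement; the contract file contains personal medical information). But: (i) is triggered — a current Standing Approval is held. (j) would limit (i) — a current Standing Clearance is held — but (k) sets (j) aside: (k) operates against (j): a current Provisional Approval is held. (l) operates (Beatrix is the subject of the contract file), but is displaced by (m): (m) operates against (l): the coverage ratio is 66%, below the 70% limit. (n) does not operate here (the registered capacity is 920 units, not under 790 units), so (m) stands. So (d) is unavailable.
No exception displaces § 25.9.

Yes — the Ashford Planning Office must disclose the contract file.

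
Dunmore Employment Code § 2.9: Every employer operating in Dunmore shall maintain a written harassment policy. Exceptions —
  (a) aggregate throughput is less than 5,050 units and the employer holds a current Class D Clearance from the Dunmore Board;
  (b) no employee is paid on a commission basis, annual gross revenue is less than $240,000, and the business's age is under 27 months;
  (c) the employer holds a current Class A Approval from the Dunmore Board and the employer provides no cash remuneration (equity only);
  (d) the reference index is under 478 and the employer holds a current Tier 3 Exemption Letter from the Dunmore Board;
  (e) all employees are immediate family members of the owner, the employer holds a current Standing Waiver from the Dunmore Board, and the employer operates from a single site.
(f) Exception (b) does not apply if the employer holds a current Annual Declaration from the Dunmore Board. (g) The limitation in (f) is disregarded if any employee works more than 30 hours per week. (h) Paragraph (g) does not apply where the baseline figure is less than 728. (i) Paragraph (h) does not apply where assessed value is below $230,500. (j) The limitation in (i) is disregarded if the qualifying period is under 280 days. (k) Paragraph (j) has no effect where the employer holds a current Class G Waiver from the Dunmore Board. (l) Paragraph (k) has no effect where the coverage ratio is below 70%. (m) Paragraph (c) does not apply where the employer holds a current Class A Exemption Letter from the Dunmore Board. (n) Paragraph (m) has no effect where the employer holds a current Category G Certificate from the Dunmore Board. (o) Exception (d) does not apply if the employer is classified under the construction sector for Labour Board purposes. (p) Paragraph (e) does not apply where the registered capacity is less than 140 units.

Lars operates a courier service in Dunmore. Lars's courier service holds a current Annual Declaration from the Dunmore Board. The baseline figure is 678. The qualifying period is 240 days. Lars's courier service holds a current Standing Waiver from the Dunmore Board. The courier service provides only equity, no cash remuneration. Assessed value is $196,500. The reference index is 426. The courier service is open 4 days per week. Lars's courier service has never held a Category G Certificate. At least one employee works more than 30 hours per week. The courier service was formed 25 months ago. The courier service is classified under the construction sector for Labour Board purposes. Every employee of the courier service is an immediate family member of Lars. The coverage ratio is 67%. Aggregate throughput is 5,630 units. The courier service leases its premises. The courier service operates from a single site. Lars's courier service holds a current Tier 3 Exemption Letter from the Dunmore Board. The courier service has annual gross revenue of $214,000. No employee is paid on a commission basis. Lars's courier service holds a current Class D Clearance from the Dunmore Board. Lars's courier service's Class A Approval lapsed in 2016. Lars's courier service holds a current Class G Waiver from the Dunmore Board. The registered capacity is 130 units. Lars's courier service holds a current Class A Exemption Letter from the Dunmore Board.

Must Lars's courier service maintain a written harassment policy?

Yes — Lars's courier service must maintain a written harassment policy.

Exception (a) fails — aggregate throughput is 5,630 units, not less than 5,050 units.
Exception (b) is satisfied on its face — no employee is paid on commission; annual gross revenue is $214,000, less than the $240,000 limit; the business's age is 25 months, under the 27 months limit. But: (f) applies — a current Annual Declaration is held. (g) applies (at least one employee exceeds 30 hours/week), but is displaced by (h): (h) operates against (g): the baseline figure is 678, less than the 728 limit. (i) would limit (h) — assessed value is $196,500, below the $230,500 limit — but (j) sets (i) aside: (j) operates against (i): the qualifying period is 240 days, under the 280 days limit. (k) would limit (j) — a current Class G Waiver is held — but (l) sets (k) aside: (l) operates against (k): the coverage ratio is 67%, below the 70% limit. Exception (b) does not apply.
Exception (c) does not apply: no current Class A Approval is held.
Exception (d) is satisfied on its face — the reference index is 426, under the 478 limit; a current Tier 3 Exemption Letter is held. But applying paragraph (o): (o) operates — the courier service is classified under the construction sector. So (d) is unavailable.
Exception (e)'s conditions are all satisfied: every employee is an immediate family member; a current Standing Waiver is held; the employer operates from a single site. But applying paragraph (p): (p) operates against (e): the registered capacity is 130 units, less than the 140 units limit. So (e) is unavailable.
None of the exceptions is available; § 2.9 applies in full.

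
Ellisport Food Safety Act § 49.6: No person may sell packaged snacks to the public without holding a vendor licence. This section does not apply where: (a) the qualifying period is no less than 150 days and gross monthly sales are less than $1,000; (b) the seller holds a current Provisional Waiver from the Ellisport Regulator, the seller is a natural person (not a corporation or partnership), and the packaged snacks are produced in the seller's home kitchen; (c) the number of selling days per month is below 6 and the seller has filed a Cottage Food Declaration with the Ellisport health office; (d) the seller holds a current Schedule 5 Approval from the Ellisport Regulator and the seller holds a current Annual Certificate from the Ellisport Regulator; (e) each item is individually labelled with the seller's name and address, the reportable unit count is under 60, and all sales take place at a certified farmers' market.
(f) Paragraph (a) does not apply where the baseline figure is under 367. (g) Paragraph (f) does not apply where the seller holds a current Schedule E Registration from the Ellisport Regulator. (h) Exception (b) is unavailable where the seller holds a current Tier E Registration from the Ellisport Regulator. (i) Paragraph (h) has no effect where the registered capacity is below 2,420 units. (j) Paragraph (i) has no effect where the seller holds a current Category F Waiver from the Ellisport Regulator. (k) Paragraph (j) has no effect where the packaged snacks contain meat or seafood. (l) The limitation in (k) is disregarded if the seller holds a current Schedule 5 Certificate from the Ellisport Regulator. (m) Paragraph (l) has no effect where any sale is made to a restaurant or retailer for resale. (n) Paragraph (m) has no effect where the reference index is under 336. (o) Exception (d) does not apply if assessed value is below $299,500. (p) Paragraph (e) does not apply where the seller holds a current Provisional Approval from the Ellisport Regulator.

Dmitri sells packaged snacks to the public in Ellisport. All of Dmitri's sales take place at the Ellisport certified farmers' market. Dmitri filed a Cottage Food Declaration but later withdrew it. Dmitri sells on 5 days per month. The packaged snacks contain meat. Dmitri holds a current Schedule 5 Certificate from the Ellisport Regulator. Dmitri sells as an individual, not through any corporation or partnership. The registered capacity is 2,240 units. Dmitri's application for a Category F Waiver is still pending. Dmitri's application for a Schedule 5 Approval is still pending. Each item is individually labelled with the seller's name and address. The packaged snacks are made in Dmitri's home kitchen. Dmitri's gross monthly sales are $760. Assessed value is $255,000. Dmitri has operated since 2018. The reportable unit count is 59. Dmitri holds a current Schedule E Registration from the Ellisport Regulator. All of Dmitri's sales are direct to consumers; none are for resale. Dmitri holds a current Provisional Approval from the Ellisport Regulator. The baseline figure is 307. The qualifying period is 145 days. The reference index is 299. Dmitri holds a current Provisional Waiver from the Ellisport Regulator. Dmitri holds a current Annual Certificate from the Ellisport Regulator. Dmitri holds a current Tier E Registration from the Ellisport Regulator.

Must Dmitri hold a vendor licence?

No — exception (b) applies; Dmitri is not required to hold a vendor licence.

Exception (a) requires that the qualifying period is no less than 150 days; but the qualifying period is 145 days, short of 150 days, so (a) is unavailable.
All of (b)'s requirements are met (a current Provisional Waiver is held; the seller is a natural person; the packaged snacks are home-kitchen produced). Considering the limiting provisions: (h) is triggered (a current Tier E Registration is held), but is overridden by (i): (i) is triggered — the registered capacity is 2,240 units, below the 2,420 units limit. (j) is not triggered (the Category F Waiver is not current), so (i) stands. Exception (b) stands.
Exception (c) does not apply: the Cottage Food Declaration was withdrawn.
Exception (d) does not apply: there is no Schedule 5 Approval in force.
Exception (e)'s conditions are all satisfied: items are individually labelled; the reportable unit count is 59, under the 60 limit; all sales are at a certified farmers' market. However, paragraph (p) must be considered: (p) operates against (e): a current Provisional Approval is held. (e) is therefore removed.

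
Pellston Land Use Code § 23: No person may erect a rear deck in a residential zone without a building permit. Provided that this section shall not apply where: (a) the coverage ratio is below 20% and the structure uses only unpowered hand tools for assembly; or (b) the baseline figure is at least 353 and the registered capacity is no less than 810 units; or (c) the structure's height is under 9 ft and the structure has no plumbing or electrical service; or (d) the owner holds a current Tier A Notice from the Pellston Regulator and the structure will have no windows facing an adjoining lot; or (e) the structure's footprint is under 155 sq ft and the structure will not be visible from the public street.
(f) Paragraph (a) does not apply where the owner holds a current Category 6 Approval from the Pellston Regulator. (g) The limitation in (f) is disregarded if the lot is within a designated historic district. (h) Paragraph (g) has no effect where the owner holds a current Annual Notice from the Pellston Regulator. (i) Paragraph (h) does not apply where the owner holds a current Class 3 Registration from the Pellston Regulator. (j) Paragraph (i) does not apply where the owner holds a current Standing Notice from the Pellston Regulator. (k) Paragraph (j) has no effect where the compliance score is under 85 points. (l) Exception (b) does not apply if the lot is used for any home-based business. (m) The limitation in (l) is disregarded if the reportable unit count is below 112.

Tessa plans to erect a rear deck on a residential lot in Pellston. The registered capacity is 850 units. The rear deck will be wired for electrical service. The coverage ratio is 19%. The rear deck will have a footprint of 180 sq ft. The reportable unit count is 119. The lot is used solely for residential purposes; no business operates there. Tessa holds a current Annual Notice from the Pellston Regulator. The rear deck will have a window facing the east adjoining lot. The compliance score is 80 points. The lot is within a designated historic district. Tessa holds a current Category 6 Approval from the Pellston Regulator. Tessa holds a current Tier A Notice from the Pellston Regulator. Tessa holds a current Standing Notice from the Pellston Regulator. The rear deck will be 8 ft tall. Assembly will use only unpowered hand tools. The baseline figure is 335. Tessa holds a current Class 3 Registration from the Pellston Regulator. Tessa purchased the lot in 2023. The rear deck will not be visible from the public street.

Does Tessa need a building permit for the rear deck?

Exception (a) is satisfied on its face — the coverage ratio is 19%, below the 20% limit; assembly uses only hand tools. Applying paragraphs (f)–(k): (f) would limit (a) — a current Category 6 Approval is held — but (g) sets (f) aside: (g) operates against (f): the lot is in a historic district. (h) would limit (g) — a current Annual Notice is held — but (i) sets (h) aside: (i) operates against (h): a current Class 3 Registration is held. (j) would limit (i) — a current Standing Notice is held — but (k) sets (j) aside: (k) is engaged — the compliance score is 80 points, under the 85 points limit. (a) remains available.
Exception (b) fails — the baseline figure is 335, short of 353.
Exception (c) fails — electrical service is planned.
Exception (d) fails — a window faces an adjoining lot.
Exception (e) fails — the structure's footprint is 180 sq ft, not under 155 sq ft.

No — exception (a) applies; Tessa does not need a building permit.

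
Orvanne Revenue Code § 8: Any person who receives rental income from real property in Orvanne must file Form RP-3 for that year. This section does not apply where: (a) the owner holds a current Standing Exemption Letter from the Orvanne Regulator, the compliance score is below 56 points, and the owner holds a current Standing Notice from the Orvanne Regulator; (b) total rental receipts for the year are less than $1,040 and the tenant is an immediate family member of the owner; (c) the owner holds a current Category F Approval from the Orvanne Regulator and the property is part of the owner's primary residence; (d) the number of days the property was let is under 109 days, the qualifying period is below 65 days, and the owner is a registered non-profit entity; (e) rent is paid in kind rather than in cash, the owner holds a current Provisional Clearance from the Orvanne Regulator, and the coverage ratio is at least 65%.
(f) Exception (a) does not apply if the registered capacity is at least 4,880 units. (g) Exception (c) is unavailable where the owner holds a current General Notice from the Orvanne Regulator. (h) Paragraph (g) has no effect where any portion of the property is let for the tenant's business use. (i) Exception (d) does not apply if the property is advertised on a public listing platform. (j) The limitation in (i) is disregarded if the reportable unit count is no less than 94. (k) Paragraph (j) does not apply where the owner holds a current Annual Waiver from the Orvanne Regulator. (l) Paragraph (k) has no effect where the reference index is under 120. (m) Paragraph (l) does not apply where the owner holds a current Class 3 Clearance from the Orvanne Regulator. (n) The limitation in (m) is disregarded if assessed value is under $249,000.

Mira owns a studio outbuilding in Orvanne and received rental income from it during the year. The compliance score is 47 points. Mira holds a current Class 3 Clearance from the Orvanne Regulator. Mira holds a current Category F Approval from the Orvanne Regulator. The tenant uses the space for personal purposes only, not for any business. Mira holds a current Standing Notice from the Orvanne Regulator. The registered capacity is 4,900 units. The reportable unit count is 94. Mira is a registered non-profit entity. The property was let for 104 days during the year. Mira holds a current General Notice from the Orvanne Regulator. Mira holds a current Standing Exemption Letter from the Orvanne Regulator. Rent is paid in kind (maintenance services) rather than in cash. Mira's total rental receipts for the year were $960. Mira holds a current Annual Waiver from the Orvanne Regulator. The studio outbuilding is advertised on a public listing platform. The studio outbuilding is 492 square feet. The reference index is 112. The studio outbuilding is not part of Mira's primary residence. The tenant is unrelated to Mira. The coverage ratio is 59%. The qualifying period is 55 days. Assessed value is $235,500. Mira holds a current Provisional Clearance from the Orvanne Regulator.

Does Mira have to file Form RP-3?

Exception (a) is satisfied on its face — a current Standing Exemption Letter is held; the compliance score is 47 points, below the 56 points limit; a current Standing Notice is held. Turning to paragraph (f): (f) operates — the registered capacity is 4,900 units, meeting the 4,880 units threshold. Exception (a) does not apply.
Exception (b) does not apply: the tenant is unrelated to the owner.
Exception (c) does not apply: the studio outbuilding is not part of the primary residence.
Exception (d): the number of days the property was let is 104 days, under the 109 days limit; the qualifying period is 55 days, below the 65 days limit; Mira is a registered non-profit — every condition holds. Applying paragraphs (i)–(n): (i) would limit (d) — the property is publicly advertised — but (j) sets (i) aside: (j) operates against (i): the reportable unit count is 94, meeting the 94 threshold. (k) is triggered (a current Annual Waiver is held), but yields to (l): (l) applies — the reference index is 112, under the 120 limit. (m) is engaged (a current Class 3 Clearance is held), but is overridden by (n): (n) operates against (m): assessed value is $235,500, under the $249,000 limit. So (d) applies.
Exception (e) requires that the coverage ratio is at least 65%; but the coverage ratio is 59%, short of 65%, so (e) is unavailable.

No — exception (d) applies; Mira is not required to file Form RP-3.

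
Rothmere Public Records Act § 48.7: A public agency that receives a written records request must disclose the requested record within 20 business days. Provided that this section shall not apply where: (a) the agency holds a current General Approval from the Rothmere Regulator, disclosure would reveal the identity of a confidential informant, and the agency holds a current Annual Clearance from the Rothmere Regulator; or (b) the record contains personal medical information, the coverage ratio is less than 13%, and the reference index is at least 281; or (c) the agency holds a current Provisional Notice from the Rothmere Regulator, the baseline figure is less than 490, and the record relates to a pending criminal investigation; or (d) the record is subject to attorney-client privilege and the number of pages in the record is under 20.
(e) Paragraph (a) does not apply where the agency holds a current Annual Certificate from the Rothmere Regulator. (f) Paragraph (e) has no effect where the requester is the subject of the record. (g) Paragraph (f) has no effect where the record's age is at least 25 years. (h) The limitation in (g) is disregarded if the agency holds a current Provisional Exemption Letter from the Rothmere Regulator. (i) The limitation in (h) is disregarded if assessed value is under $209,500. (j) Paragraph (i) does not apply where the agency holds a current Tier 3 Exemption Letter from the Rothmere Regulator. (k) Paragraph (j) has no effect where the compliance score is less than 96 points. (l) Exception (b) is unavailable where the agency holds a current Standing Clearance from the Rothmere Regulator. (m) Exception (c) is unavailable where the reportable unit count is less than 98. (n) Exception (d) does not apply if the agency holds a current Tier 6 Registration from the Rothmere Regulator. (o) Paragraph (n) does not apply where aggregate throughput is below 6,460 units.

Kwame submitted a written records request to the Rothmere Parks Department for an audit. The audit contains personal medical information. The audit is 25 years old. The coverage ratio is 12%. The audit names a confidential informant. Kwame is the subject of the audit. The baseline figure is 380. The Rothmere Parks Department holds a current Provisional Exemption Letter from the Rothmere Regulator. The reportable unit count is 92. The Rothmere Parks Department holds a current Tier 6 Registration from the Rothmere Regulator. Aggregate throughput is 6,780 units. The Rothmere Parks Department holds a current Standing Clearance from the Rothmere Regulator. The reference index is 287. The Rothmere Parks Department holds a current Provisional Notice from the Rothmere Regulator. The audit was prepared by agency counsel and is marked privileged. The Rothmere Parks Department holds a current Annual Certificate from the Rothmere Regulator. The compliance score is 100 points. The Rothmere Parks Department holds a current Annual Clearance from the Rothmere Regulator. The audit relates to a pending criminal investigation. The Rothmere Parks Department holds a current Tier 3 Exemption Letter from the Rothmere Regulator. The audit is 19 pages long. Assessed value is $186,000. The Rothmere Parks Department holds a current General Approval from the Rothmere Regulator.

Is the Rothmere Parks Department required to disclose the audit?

No — exception (a) applies; the Rothmere Parks Department is not required to disclose the audit.

Exception (a)'s conditions are all satisfied: a current General Approval is held; the audit names a confidential informant; a current Annual Clearance is held. Applying paragraphs (e)–(k): (e) would limit (a) — a current Annual Certificate is held — but (f) sets (e) aside: (f) is engaged — Kwame is the subject of the audit. (g) would limit (f) — the record's age is 25 years, meeting the 25 years threshold — but (h) sets (g) aside: (h) is engaged — a current Provisional Exemption Letter is held. (i) operates (assessed value is $186,000, under the $209,500 limit), but is overridden by (j): (j) applies — a current Tier 3 Exemption Letter is held. (k) is inapplicable (the compliance score is 100 points, not less than 96 points), so (j) stands. (a) remains available.
Exception (b)'s conditions are all satisfied: the audit contains personal medical information; the coverage ratio is 12%, less than the 13% limit; the reference index is 287, meeting the 281 threshold. But: (l) operates against (b): a current Standing Clearance is held. Exception (b) does not apply.
Exception (c)'s conditions are all satisfied: a current Provisional Notice is held; the baseline figure is 380, less than the 490 limit; the audit relates to a pending investigation. However, paragraph (m) must be considered: (m) applies — the reportable unit count is 92, less than the 98 limit. So (c) is unavailable.
All of (d)'s requirements are met (the audit is privileged; the number of pages in the record is 19, under the 20 limit). But applying paragraphs (n)–(o): (n) operates against (d): a current Tier 6 Registration is held. (o) is not triggered (aggregate throughput is 6,780 units, not below 6,460 units), so (n) stands. Exception (d) does not apply.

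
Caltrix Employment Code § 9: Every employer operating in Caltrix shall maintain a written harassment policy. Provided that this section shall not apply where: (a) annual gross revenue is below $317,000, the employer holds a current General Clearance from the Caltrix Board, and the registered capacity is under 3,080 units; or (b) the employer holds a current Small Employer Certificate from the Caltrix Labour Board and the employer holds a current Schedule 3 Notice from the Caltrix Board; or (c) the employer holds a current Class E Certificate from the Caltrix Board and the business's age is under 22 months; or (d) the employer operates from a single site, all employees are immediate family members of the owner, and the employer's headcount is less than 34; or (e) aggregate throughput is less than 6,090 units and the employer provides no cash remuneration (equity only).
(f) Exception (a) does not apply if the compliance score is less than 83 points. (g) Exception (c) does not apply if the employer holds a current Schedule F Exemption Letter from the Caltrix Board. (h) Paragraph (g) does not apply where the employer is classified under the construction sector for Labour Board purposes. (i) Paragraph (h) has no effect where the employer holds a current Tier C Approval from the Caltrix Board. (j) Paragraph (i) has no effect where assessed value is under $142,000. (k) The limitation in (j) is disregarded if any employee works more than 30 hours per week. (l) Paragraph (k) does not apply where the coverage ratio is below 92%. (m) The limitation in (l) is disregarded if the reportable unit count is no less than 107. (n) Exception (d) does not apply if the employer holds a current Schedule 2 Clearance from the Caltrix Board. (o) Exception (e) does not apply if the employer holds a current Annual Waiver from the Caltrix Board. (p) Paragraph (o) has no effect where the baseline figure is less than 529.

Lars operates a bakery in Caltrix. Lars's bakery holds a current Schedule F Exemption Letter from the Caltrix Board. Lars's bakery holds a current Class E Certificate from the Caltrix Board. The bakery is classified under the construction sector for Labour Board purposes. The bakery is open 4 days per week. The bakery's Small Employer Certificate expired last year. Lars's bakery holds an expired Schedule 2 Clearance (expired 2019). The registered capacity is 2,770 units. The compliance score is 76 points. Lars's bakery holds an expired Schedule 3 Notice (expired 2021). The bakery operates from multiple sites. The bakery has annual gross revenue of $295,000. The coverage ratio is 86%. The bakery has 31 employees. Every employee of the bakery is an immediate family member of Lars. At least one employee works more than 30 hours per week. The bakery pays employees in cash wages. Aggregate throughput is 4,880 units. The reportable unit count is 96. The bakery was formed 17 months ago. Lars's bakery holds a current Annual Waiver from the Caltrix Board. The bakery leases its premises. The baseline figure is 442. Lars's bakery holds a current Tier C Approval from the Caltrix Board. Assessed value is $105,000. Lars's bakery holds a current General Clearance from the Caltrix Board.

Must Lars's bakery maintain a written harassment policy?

All of (a)'s requirements are met (annual gross revenue is $295,000, below the $317,000 limit; a current General Clearance is held; the registered capacity is 2,770 units, under the 3,080 units limit). But: (f) operates against (a): the compliance score is 76 points, less than the 83 points limit. So (a) is unavailable.
Exception (b) does not apply: the Small Employer Certificate has expired.
All of (c)'s requirements are met (a current Class E Certificate is held; the business's age is 17 months, under the 22 months limit). Under paragraphs (g)–(m): (g) applies (a current Schedule F Exemption Letter is held), but yields to (h): (h) operates against (g): the bakery is classified under the construction sector. (i) would limit (h) — a current Tier C Approval is held — but (j) sets (i) aside: (j) is triggered — assessed value is $105,000, under the $142,000 limit. (k) would limit (j) — at least one employee exceeds 30 hours/week — but (l) sets (k) aside: (l) applies — the coverage ratio is 86%, below the 92% limit. (m) is not triggered (the reportable unit count is 96, short of 107), so (l) stands. So (c) applies.
Exception (d) requires that the employer operates from a single site; but the employer operates from multiple sites, so (d) is unavailable.
Exception (e) does not apply: employees are paid cash wages.

No — exception (c) applies; Lars's bakery is not required to maintain a written harassment policy.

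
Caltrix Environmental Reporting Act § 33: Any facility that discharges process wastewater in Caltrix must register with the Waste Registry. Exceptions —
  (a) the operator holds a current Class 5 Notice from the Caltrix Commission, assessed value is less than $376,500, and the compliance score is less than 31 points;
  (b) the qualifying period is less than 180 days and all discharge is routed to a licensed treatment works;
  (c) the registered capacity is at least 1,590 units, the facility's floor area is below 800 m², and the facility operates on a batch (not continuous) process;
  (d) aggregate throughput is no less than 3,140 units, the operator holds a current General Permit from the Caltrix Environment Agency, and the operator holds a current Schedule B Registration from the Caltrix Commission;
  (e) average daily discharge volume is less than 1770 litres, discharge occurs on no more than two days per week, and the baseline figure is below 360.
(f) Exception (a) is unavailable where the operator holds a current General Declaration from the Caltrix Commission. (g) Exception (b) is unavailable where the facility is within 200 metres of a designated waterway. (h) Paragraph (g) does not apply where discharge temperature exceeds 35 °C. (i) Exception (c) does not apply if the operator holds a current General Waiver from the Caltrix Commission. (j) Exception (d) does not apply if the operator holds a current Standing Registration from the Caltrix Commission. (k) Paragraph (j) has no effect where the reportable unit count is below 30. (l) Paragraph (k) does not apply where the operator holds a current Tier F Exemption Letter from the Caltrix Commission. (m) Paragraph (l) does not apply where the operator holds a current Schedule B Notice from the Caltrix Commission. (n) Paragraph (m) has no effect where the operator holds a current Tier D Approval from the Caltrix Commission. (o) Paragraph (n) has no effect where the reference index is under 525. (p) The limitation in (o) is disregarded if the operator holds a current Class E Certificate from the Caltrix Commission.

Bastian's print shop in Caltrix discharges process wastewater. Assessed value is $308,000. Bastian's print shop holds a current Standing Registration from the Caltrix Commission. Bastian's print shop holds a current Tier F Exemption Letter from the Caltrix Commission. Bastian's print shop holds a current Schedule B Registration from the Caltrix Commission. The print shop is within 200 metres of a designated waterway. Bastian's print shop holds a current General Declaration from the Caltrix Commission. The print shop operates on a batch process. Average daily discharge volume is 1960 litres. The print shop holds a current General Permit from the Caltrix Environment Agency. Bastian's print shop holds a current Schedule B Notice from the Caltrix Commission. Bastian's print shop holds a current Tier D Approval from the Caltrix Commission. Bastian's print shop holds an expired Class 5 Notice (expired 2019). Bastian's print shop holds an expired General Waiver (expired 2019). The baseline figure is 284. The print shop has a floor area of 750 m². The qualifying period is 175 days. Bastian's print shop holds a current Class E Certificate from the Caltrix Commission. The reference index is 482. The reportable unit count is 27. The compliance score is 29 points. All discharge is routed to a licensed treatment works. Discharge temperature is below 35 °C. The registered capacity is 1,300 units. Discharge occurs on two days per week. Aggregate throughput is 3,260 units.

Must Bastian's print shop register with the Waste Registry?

Exception (a) requires that the operator holds a current Class 5 Notice from the Caltrix Commission; but no current Class 5 Notice is held, so (a) is unavailable.
Exception (b)'s conditions are all satisfied: the qualifying period is 175 days, less than the 180 days limit; discharge is routed to a licensed treatment works. But: (g) operates against (b): the print shop is within 200 m of a designated waterway. (h), which would lift (g), is inapplicable — discharge temperature is below 35 °C. So (b) is unavailable.
Exception (c) requires that the registered capacity is at least 1,590 units; but the registered capacity is 1,300 units, short of 1,590 units, so (c) is unavailable.
Exception (d) is satisfied on its face — aggregate throughput is 3,260 units, meeting the 3,140 units threshold; a current General Permit is held; a current Schedule B Registration is held. Turning to paragraphs (j)–(p): (j) operates against (d): a current Standing Registration is held. (k) is triggered (the reportable unit count is 27, below the 30 limit), but is displaced by (l): (l) operates — a current Tier F Exemption Letter is held. (m) is engaged (a current Schedule B Notice is held), but is overridden by (n): (n) operates against (m): a current Tier D Approval is held. (o) would limit (n) — the reference index is 482, under the 525 limit — but (p) sets (o) aside: (p) operates against (o): a current Class E Certificate is held. So (d) is unavailable.
Exception (e) does not apply: average daily discharge volume is 1960 litres, not less than 1770 litres.
No exception displaces § 33.

Yes — Bastian's print shop must register with the Waste Registry.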